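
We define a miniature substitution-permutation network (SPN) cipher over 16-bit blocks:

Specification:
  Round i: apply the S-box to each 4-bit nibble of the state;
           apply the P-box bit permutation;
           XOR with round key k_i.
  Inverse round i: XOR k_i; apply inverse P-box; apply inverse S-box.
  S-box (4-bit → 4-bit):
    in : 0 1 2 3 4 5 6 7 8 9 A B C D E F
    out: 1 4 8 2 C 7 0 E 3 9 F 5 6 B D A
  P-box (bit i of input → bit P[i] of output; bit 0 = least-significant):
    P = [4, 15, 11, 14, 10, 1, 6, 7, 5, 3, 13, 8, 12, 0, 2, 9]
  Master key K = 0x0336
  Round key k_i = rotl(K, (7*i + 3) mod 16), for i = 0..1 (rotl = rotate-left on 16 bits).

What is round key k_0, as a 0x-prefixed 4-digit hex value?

0x19B0

K = 0x0336
k_0 = rotl(K, (7*0+3) mod 16) = rotl(K, 3) = 0x19B0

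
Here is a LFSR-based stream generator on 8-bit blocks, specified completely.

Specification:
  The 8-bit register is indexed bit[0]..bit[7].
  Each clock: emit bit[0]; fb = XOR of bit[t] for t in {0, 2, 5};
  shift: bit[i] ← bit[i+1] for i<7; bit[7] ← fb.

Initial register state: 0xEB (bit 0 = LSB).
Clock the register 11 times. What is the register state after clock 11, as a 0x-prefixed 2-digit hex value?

0x8C

reg_0 = 0xEB
clock 1: out=1, reg = 0x75
clock 2: out=1, reg = 0xBA
clock 3: out=0, reg = 0xDD
clock 4: out=1, reg = 0x6E
clock 5: out=0, reg = 0x37
clock 6: out=1, reg = 0x9B
clock 7: out=1, reg = 0xCD
clock 8: out=1, reg = 0x66
clock 9: out=0, reg = 0x33
clock 10: out=1, reg = 0x19
clock 11: out=1, reg = 0x8C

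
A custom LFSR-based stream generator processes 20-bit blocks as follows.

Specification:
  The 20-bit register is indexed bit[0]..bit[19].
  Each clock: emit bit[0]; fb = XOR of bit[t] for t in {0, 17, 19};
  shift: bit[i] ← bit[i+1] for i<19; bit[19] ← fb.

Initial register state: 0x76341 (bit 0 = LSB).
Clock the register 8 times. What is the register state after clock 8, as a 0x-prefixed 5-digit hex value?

reg_0 = 0x76341
clock 1: out=1, reg = 0x3B1A0
clock 2: out=0, reg = 0x9D8D0
clock 3: out=0, reg = 0xCEC68
clock 4: out=0, reg = 0xE7634
clock 5: out=0, reg = 0x73B1A
clock 6: out=0, reg = 0xB9D8D
clock 7: out=1, reg = 0xDCEC6
clock 8: out=0, reg = 0xEE763

0xEE763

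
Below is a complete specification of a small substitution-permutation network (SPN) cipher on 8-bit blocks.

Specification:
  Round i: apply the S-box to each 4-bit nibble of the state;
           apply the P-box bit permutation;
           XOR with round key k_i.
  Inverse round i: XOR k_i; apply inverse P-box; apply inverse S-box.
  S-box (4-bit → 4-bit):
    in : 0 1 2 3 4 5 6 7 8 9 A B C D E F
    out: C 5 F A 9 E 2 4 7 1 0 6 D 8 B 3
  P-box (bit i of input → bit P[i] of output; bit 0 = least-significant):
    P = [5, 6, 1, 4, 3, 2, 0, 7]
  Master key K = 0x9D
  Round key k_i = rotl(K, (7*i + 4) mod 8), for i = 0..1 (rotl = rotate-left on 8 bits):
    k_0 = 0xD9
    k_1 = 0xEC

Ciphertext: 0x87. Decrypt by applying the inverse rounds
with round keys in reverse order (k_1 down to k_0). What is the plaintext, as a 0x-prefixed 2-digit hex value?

0x06

s_0 = ciphertext = 0x87
s_1 = InvRound(s_0, k_1) = 0x18
s_2 = InvRound(s_1, k_0) = 0x06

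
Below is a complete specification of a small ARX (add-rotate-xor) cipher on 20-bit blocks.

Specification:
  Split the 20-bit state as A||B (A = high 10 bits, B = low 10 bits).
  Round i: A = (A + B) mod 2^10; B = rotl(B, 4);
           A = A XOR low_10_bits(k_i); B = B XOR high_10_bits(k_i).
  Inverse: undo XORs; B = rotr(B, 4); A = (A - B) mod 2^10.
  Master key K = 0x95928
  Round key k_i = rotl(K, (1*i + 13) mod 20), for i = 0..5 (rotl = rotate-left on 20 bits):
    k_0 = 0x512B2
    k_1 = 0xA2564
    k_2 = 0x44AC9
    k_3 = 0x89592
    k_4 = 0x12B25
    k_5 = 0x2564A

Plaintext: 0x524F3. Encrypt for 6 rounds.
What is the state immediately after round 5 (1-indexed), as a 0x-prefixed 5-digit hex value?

s_0 = plaintext = 0x524F3
s_1 = Round(s_0, k_0) = 0x23A77
s_2 = Round(s_1, k_1) = 0x985F0
s_3 = Round(s_2, k_2) = 0xA6215
s_4 = Round(s_3, k_3) = 0x4FF7D
s_5 = Round(s_4, k_4) = 0xE6797
s_6 = Round(s_5, k_5) = 0x5E9EB

0xE6797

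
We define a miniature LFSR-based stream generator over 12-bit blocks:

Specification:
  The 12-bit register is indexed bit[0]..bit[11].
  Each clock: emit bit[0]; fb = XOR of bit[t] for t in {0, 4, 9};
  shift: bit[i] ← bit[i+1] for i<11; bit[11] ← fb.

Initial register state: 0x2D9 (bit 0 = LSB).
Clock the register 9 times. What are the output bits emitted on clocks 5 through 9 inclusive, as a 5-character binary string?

reg_0 = 0x2D9
clock 1: out=1, reg = 0x96C
clock 2: out=0, reg = 0x4B6
clock 3: out=0, reg = 0xA5B
clock 4: out=1, reg = 0xD2D
clock 5: out=1, reg = 0xE96
clock 6: out=0, reg = 0x74B
clock 7: out=1, reg = 0x3A5
clock 8: out=1, reg = 0x1D2
clock 9: out=0, reg = 0x8E9

10110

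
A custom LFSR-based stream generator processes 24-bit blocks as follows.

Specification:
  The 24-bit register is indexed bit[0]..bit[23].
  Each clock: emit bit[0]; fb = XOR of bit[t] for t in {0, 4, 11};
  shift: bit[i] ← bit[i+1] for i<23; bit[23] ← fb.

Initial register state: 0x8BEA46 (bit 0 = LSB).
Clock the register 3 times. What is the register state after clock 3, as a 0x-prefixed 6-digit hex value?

reg_0 = 0x8BEA46
clock 1: out=0, reg = 0xC5F523
clock 2: out=1, reg = 0xE2FA91
clock 3: out=1, reg = 0xF17D48

0xF17D48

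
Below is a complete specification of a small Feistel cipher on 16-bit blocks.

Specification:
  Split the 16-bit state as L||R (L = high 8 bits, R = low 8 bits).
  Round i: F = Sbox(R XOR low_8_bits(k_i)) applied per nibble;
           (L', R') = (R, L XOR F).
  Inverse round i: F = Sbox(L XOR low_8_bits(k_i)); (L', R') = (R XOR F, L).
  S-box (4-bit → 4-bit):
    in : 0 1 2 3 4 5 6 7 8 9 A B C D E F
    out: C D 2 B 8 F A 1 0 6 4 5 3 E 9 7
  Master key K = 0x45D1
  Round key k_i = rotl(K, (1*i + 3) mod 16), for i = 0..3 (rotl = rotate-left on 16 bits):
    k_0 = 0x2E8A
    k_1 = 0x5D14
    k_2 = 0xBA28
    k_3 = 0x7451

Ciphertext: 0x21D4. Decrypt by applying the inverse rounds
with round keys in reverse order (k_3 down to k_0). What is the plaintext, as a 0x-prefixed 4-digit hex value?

s_0 = ciphertext = 0x21D4
s_1 = InvRound(s_0, k_3) = 0xC821
s_2 = InvRound(s_1, k_2) = 0xBDC8
s_3 = InvRound(s_2, k_1) = 0x8EBD
s_4 = InvRound(s_3, k_0) = 0x758E

0x758E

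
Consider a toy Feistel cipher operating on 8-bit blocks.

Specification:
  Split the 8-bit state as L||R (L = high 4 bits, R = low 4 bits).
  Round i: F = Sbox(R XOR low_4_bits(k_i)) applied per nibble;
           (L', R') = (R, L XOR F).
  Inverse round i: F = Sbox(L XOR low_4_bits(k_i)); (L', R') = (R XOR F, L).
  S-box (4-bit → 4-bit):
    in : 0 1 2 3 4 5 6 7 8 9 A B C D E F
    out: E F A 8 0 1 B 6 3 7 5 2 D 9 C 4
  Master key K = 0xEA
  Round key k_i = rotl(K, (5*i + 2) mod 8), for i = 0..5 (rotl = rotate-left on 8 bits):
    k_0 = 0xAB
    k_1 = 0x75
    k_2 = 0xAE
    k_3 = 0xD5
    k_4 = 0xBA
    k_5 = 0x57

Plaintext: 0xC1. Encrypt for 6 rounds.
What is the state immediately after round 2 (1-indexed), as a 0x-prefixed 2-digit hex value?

0x9C

s_0 = plaintext = 0xC1
s_1 = Round(s_0, k_0) = 0x19
s_2 = Round(s_1, k_1) = 0x9C
s_3 = Round(s_2, k_2) = 0xC3
s_4 = Round(s_3, k_3) = 0x37
s_5 = Round(s_4, k_4) = 0x7A
s_6 = Round(s_5, k_5) = 0xAE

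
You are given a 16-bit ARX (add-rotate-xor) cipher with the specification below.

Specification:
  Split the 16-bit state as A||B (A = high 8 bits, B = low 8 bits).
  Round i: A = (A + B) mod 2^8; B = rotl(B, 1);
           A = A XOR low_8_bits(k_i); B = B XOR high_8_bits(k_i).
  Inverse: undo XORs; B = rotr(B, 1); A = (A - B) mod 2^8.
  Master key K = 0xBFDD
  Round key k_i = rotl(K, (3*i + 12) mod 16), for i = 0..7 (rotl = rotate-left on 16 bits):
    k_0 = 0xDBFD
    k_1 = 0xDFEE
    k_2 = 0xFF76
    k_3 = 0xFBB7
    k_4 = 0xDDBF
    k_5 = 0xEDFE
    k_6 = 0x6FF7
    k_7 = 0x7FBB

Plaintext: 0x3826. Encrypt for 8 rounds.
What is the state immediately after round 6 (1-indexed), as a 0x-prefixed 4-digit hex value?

0x1D49

s_0 = plaintext = 0x3826
s_1 = Round(s_0, k_0) = 0xA397
s_2 = Round(s_1, k_1) = 0xD4F0
s_3 = Round(s_2, k_2) = 0xB21E
s_4 = Round(s_3, k_3) = 0x67C7
s_5 = Round(s_4, k_4) = 0x9152
s_6 = Round(s_5, k_5) = 0x1D49
s_7 = Round(s_6, k_6) = 0x91FD
s_8 = Round(s_7, k_7) = 0x3584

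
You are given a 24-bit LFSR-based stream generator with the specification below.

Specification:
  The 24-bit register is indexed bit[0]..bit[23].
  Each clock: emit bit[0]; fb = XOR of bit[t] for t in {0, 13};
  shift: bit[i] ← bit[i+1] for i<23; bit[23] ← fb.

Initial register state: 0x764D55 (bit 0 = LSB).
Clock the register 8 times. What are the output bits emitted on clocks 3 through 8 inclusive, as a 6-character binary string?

reg_0 = 0x764D55
clock 1: out=1, reg = 0xBB26AA
clock 2: out=0, reg = 0xDD9355
clock 3: out=1, reg = 0xEEC9AA
clock 4: out=0, reg = 0x7764D5
clock 5: out=1, reg = 0x3BB26A
clock 6: out=0, reg = 0x9DD935
clock 7: out=1, reg = 0xCEEC9A
clock 8: out=0, reg = 0xE7764D

101010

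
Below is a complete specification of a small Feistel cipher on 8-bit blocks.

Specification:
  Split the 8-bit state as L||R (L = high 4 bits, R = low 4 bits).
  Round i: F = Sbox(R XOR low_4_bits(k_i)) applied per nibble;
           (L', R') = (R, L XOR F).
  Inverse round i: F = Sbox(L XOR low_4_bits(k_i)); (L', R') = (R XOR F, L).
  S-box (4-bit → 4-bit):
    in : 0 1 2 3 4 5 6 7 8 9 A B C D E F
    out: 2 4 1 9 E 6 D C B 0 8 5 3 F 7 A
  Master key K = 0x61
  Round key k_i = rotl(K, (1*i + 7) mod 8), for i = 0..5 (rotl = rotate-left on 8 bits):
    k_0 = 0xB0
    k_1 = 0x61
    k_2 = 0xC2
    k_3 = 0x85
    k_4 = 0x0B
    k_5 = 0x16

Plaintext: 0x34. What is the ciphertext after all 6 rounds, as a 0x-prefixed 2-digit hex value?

s_0 = plaintext = 0x34
s_1 = Round(s_0, k_0) = 0x4D
s_2 = Round(s_1, k_1) = 0xD7
s_3 = Round(s_2, k_2) = 0x7B
s_4 = Round(s_3, k_3) = 0xB0
s_5 = Round(s_4, k_4) = 0x0E
s_6 = Round(s_5, k_5) = 0xEB

0xEB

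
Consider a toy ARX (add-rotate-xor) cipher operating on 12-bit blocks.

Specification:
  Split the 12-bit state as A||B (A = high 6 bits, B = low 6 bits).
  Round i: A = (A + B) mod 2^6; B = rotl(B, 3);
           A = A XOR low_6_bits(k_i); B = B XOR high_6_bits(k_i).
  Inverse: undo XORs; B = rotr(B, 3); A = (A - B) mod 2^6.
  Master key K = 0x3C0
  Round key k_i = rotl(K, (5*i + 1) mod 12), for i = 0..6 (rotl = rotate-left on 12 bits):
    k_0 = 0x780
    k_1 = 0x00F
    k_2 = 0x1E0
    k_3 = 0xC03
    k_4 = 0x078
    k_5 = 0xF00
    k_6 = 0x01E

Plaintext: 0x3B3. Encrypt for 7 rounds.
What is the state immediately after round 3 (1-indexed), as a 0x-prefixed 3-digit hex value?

0xB87

s_0 = plaintext = 0x3B3
s_1 = Round(s_0, k_0) = 0x040
s_2 = Round(s_1, k_1) = 0x380
s_3 = Round(s_2, k_2) = 0xB87
s_4 = Round(s_3, k_3) = 0xD88
s_5 = Round(s_4, k_4) = 0x180
s_6 = Round(s_5, k_5) = 0x1BC
s_7 = Round(s_6, k_6) = 0x727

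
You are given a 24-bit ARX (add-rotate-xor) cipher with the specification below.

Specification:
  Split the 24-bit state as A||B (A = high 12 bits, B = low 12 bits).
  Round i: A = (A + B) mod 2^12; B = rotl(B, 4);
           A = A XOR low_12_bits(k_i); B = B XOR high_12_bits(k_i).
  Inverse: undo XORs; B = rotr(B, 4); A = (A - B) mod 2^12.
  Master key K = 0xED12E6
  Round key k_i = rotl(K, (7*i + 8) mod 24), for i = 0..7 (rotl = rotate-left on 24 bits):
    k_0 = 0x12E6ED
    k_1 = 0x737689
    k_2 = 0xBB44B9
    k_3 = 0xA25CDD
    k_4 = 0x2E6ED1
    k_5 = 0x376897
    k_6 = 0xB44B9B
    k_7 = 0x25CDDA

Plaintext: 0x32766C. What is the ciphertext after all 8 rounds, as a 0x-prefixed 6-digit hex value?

0x3A4D97

s_0 = plaintext = 0x32766C
s_1 = Round(s_0, k_0) = 0xF7E7E8
s_2 = Round(s_1, k_1) = 0x1EF9B0
s_3 = Round(s_2, k_2) = 0xF260BD
s_4 = Round(s_3, k_3) = 0x33E1F5
s_5 = Round(s_4, k_4) = 0xBE2DB7
s_6 = Round(s_5, k_5) = 0x10E80B
s_7 = Round(s_6, k_6) = 0x282BFC
s_8 = Round(s_7, k_7) = 0x3A4D97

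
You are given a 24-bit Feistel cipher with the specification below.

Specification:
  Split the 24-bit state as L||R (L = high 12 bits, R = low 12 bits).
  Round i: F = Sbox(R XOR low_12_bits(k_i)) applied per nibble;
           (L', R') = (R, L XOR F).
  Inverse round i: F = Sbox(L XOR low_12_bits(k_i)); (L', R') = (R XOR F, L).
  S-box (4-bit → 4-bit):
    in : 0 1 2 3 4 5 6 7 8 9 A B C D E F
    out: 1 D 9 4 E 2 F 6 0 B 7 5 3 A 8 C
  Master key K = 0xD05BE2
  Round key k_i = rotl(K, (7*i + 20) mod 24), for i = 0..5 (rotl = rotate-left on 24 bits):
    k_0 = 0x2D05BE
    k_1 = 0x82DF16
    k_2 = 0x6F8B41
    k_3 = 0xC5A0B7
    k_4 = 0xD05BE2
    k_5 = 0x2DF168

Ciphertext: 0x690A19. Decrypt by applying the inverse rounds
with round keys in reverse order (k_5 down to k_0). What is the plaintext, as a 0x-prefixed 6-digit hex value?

s_0 = ciphertext = 0x690A19
s_1 = InvRound(s_0, k_5) = 0xCD9690
s_2 = InvRound(s_1, k_4) = 0x0D5CD9
s_3 = InvRound(s_2, k_3) = 0xD200D5
s_4 = InvRound(s_3, k_2) = 0xF28D20
s_5 = InvRound(s_4, k_1) = 0xC68F28
s_6 = InvRound(s_5, k_0) = 0x487C68

0x487C68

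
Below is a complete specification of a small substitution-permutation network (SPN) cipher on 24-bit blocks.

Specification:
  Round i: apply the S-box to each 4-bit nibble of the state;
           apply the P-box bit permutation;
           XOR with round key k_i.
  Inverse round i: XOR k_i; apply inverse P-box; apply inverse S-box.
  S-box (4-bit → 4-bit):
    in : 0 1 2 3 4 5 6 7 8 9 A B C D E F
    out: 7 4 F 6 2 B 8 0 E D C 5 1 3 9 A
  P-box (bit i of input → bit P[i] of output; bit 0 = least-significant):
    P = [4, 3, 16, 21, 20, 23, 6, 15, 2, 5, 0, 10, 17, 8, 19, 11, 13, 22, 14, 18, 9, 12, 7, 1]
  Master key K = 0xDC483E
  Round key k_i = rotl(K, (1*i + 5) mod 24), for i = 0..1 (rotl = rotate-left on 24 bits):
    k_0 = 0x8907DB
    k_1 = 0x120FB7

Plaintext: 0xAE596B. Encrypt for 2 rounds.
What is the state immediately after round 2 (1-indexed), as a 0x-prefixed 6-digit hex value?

0x9E3324

s_0 = plaintext = 0xAE596B
s_1 = Round(s_0, k_0) = 0x8EAA4C
s_2 = Round(s_1, k_1) = 0x9E3324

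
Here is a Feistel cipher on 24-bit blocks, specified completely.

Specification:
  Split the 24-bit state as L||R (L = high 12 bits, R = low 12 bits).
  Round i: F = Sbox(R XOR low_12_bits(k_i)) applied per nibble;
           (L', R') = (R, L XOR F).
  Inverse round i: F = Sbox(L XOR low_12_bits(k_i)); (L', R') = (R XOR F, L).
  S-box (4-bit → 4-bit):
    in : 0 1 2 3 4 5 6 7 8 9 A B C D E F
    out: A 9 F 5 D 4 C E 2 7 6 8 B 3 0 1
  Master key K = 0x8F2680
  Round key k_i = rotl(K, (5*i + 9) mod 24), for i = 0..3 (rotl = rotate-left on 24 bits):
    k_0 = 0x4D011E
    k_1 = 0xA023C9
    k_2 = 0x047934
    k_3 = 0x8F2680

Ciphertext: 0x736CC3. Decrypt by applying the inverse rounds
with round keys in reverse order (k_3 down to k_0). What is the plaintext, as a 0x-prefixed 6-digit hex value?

0x86F4D1

s_0 = ciphertext = 0x736CC3
s_1 = InvRound(s_0, k_3) = 0x54F736
s_2 = InvRound(s_1, k_2) = 0xCDE54F
s_3 = InvRound(s_2, k_1) = 0x4D1CDE
s_4 = InvRound(s_3, k_0) = 0x86F4D1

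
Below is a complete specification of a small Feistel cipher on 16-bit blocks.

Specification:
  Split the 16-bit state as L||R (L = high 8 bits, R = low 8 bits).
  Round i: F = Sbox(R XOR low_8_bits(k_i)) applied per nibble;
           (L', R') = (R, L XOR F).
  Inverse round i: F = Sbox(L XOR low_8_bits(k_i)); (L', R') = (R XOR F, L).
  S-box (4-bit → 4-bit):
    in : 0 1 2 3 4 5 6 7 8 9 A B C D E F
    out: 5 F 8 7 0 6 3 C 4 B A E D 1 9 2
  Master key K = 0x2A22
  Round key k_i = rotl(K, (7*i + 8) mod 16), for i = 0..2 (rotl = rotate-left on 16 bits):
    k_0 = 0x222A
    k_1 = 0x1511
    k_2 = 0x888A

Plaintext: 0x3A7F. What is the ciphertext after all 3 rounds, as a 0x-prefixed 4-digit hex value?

s_0 = plaintext = 0x3A7F
s_1 = Round(s_0, k_0) = 0x7F5C
s_2 = Round(s_1, k_1) = 0x5C7E
s_3 = Round(s_2, k_2) = 0x7E7C

0x7E7C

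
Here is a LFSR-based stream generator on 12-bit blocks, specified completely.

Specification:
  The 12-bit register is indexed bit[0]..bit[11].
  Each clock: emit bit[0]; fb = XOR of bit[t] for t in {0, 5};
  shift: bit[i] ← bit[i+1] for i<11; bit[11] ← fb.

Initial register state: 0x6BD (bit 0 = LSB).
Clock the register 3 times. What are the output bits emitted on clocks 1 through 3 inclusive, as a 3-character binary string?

reg_0 = 0x6BD
clock 1: out=1, reg = 0x35E
clock 2: out=0, reg = 0x1AF
clock 3: out=1, reg = 0x0D7

101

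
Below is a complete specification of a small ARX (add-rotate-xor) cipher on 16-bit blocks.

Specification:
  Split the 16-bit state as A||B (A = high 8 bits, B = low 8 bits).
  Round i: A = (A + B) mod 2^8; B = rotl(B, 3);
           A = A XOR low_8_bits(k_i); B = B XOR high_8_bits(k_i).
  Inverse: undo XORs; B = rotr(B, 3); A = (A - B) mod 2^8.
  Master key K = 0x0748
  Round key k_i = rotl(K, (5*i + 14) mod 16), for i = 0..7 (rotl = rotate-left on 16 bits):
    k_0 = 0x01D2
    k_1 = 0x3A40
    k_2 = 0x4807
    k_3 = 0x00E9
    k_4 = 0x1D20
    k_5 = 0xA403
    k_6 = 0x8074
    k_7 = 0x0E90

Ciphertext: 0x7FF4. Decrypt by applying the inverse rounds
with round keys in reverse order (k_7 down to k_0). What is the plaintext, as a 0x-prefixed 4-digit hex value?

s_0 = ciphertext = 0x7FF4
s_1 = InvRound(s_0, k_7) = 0x905F
s_2 = InvRound(s_1, k_6) = 0xE9FB
s_3 = InvRound(s_2, k_5) = 0xFFEB
s_4 = InvRound(s_3, k_4) = 0x01DE
s_5 = InvRound(s_4, k_3) = 0x0DDB
s_6 = InvRound(s_5, k_2) = 0x9872
s_7 = InvRound(s_6, k_1) = 0xCF09
s_8 = InvRound(s_7, k_0) = 0x1C01

0x1C01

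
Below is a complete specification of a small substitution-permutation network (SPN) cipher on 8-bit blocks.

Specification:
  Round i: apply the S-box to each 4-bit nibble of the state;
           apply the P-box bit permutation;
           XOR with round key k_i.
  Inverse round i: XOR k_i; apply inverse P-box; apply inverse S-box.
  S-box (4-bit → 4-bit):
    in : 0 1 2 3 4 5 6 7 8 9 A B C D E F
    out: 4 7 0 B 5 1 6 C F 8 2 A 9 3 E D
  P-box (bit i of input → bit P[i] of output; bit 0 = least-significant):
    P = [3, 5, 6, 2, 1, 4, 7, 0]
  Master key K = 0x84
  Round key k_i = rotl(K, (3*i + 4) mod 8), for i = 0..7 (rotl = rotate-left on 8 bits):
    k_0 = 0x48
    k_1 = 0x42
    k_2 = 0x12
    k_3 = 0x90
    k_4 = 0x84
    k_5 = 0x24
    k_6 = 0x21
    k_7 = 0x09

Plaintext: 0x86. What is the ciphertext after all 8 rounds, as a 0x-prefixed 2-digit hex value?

s_0 = plaintext = 0x86
s_1 = Round(s_0, k_0) = 0xBB
s_2 = Round(s_1, k_1) = 0x77
s_3 = Round(s_2, k_2) = 0xD7
s_4 = Round(s_3, k_3) = 0xC6
s_5 = Round(s_4, k_4) = 0xE7
s_6 = Round(s_5, k_5) = 0xF1
s_7 = Round(s_6, k_6) = 0xCA
s_8 = Round(s_7, k_7) = 0x2A

0x2A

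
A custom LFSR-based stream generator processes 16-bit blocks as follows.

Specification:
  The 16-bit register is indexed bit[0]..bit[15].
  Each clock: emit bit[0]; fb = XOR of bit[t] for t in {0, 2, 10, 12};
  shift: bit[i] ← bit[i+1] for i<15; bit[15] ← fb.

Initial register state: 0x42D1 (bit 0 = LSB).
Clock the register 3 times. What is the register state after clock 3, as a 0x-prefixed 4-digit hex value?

0x285A

reg_0 = 0x42D1
clock 1: out=1, reg = 0xA168
clock 2: out=0, reg = 0x50B4
clock 3: out=0, reg = 0x285A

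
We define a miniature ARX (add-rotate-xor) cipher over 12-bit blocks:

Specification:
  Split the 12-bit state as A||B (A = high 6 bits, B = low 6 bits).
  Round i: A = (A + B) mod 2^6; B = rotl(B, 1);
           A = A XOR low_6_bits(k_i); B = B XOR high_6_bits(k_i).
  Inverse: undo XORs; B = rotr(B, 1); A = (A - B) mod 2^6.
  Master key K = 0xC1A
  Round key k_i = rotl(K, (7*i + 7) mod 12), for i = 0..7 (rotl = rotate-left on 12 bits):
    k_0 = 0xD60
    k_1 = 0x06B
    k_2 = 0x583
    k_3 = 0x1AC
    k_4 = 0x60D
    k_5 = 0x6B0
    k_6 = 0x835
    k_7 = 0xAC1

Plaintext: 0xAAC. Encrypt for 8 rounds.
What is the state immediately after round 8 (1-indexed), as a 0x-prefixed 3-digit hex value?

s_0 = plaintext = 0xAAC
s_1 = Round(s_0, k_0) = 0xDAC
s_2 = Round(s_1, k_1) = 0x258
s_3 = Round(s_2, k_2) = 0x8A6
s_4 = Round(s_3, k_3) = 0x90B
s_5 = Round(s_4, k_4) = 0x88E
s_6 = Round(s_5, k_5) = 0x006
s_7 = Round(s_6, k_6) = 0xCEC
s_8 = Round(s_7, k_7) = 0x7B2

0x7B2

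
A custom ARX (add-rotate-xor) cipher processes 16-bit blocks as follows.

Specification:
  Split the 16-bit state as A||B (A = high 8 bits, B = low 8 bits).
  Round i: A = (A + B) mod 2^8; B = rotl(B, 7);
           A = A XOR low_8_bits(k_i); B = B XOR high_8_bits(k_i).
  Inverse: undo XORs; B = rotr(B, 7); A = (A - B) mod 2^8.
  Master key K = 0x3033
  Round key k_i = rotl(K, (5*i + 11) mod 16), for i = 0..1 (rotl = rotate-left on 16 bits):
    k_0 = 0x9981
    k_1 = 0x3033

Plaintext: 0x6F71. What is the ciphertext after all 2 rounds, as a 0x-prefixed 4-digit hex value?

s_0 = plaintext = 0x6F71
s_1 = Round(s_0, k_0) = 0x6121
s_2 = Round(s_1, k_1) = 0xB1A0

0xB1A0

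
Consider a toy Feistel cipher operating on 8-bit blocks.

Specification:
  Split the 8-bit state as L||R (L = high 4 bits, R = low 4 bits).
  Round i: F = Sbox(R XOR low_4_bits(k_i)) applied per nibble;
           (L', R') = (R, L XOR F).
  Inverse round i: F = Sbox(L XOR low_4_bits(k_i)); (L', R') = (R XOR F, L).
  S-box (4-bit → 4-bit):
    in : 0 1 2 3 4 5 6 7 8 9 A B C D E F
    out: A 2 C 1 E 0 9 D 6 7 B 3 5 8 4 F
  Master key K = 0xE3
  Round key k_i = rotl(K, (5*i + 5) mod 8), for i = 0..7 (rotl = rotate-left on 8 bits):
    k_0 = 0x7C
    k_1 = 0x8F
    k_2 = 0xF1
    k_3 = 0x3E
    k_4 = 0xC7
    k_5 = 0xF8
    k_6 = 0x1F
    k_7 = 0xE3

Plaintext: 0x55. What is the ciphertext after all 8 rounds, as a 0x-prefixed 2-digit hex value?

0x9C

s_0 = plaintext = 0x55
s_1 = Round(s_0, k_0) = 0x52
s_2 = Round(s_1, k_1) = 0x2D
s_3 = Round(s_2, k_2) = 0xD7
s_4 = Round(s_3, k_3) = 0x7A
s_5 = Round(s_4, k_4) = 0xAF
s_6 = Round(s_5, k_5) = 0xF7
s_7 = Round(s_6, k_6) = 0x79
s_8 = Round(s_7, k_7) = 0x9C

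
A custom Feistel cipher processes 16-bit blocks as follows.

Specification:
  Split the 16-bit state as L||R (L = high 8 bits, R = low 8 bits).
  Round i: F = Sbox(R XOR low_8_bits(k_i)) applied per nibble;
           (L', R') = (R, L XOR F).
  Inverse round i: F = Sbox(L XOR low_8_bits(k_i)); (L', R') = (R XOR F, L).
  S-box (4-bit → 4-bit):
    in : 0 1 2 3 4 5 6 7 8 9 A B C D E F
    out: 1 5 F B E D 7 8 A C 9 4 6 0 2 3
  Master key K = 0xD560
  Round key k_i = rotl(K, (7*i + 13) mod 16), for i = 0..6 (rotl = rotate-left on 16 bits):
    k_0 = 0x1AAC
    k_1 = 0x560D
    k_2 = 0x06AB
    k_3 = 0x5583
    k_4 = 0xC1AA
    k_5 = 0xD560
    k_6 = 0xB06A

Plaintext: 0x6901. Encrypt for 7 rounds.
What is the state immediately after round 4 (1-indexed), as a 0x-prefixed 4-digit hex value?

0x3771

s_0 = plaintext = 0x6901
s_1 = Round(s_0, k_0) = 0x01F9
s_2 = Round(s_1, k_1) = 0xF93F
s_3 = Round(s_2, k_2) = 0x3F37
s_4 = Round(s_3, k_3) = 0x3771
s_5 = Round(s_4, k_4) = 0x7133
s_6 = Round(s_5, k_5) = 0x33AA
s_7 = Round(s_6, k_6) = 0xAA52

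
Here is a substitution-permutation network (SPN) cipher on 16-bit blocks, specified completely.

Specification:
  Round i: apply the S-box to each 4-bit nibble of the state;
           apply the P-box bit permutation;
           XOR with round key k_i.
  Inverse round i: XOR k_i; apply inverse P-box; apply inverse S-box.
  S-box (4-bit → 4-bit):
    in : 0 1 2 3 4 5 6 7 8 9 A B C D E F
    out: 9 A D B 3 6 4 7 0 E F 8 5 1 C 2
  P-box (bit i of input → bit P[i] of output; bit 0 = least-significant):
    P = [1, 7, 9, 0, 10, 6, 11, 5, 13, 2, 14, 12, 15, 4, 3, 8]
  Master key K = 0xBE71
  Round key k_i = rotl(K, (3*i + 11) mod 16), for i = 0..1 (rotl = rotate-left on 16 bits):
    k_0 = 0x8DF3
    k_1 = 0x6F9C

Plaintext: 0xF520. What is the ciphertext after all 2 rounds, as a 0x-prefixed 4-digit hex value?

0xF312

s_0 = plaintext = 0xF520
s_1 = Round(s_0, k_0) = 0xC1C4
s_2 = Round(s_1, k_1) = 0xF312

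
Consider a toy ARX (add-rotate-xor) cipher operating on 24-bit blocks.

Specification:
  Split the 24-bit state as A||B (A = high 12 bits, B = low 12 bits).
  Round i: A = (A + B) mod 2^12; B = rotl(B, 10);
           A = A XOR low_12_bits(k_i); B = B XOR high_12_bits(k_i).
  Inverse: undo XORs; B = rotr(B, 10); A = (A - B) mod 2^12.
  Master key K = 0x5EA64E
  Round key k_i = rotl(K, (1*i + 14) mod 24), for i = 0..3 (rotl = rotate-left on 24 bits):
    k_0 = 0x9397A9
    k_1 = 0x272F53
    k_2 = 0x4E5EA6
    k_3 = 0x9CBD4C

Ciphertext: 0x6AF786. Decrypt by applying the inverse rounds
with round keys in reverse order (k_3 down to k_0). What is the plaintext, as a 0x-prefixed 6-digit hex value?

s_0 = ciphertext = 0x6AF786
s_1 = InvRound(s_0, k_3) = 0x2AC937
s_2 = InvRound(s_1, k_2) = 0x4BF74B
s_3 = InvRound(s_2, k_1) = 0x7074E5
s_4 = InvRound(s_3, k_0) = 0x93B773

0x93B773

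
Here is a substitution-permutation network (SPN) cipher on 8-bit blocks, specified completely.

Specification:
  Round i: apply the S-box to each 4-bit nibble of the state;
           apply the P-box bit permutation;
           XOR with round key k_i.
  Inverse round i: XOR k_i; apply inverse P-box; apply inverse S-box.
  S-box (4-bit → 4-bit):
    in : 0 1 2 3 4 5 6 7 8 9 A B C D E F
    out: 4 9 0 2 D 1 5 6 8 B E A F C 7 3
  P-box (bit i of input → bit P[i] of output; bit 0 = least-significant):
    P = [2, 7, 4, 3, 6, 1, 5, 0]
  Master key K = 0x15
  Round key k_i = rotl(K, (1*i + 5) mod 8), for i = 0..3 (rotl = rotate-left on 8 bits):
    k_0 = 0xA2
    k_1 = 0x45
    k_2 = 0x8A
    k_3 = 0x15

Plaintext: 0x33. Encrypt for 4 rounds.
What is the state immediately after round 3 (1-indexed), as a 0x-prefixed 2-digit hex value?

s_0 = plaintext = 0x33
s_1 = Round(s_0, k_0) = 0x20
s_2 = Round(s_1, k_1) = 0x55
s_3 = Round(s_2, k_2) = 0xCE
s_4 = Round(s_3, k_3) = 0xE2

0xCE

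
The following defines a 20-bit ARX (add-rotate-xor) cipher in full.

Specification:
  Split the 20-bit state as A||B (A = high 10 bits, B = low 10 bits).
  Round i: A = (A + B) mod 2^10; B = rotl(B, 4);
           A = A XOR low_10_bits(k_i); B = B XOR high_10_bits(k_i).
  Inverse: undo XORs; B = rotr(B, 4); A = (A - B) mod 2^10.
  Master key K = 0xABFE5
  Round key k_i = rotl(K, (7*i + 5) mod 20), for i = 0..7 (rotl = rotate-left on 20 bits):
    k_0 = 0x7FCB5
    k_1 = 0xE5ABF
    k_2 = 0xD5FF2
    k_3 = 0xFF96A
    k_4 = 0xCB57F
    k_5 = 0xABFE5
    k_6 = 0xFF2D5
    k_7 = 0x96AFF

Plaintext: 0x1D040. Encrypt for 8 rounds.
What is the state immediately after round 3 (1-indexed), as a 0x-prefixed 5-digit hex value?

0x10C46

s_0 = plaintext = 0x1D040
s_1 = Round(s_0, k_0) = 0x005FE
s_2 = Round(s_1, k_1) = 0xD0071
s_3 = Round(s_2, k_2) = 0x10C46
s_4 = Round(s_3, k_3) = 0x78F9F
s_5 = Round(s_4, k_4) = 0x3F6D3
s_6 = Round(s_5, k_5) = 0x0D794
s_7 = Round(s_6, k_6) = 0x472B2
s_8 = Round(s_7, k_7) = 0x4C570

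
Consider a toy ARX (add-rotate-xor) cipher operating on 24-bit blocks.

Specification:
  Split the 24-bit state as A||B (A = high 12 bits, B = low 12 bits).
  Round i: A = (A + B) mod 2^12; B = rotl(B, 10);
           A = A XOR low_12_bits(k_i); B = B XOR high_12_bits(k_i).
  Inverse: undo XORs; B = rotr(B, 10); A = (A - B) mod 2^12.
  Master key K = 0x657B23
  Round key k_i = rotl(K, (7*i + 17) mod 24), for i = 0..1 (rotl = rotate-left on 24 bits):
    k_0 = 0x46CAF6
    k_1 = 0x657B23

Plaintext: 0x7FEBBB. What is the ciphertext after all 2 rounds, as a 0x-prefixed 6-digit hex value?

s_0 = plaintext = 0x7FEBBB
s_1 = Round(s_0, k_0) = 0x94FA82
s_2 = Round(s_1, k_1) = 0x8F2CF7

0x8F2CF7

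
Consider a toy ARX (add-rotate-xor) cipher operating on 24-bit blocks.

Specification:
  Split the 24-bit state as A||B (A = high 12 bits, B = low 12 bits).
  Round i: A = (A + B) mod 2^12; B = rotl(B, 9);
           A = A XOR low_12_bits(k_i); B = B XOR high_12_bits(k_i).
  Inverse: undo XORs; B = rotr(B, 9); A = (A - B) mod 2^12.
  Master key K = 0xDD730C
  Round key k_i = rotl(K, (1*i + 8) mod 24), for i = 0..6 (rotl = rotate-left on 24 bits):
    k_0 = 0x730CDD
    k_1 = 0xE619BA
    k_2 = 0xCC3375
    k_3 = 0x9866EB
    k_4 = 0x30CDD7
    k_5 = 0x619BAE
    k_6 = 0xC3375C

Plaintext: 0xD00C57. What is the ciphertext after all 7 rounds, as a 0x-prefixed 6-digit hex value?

0xEE1065

s_0 = plaintext = 0xD00C57
s_1 = Round(s_0, k_0) = 0x58A8BA
s_2 = Round(s_1, k_1) = 0x7FEB76
s_3 = Round(s_2, k_2) = 0x0011AD
s_4 = Round(s_3, k_3) = 0x7453B3
s_5 = Round(s_4, k_4) = 0x72F57A
s_6 = Round(s_5, k_5) = 0x7072B6
s_7 = Round(s_6, k_6) = 0xEE1065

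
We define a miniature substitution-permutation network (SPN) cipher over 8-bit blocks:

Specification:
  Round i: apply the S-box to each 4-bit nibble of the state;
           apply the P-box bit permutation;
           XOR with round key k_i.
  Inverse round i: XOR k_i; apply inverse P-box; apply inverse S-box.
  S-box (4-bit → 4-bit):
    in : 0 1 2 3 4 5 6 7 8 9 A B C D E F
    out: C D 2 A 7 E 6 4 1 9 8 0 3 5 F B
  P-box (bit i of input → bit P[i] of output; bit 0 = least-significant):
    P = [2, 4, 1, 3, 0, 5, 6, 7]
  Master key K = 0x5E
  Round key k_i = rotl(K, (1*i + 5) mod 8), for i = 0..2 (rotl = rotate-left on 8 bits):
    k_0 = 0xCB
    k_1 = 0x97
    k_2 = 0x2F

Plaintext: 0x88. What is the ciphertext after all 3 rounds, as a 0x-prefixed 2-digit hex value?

s_0 = plaintext = 0x88
s_1 = Round(s_0, k_0) = 0xCE
s_2 = Round(s_1, k_1) = 0xA8
s_3 = Round(s_2, k_2) = 0xAB

0xAB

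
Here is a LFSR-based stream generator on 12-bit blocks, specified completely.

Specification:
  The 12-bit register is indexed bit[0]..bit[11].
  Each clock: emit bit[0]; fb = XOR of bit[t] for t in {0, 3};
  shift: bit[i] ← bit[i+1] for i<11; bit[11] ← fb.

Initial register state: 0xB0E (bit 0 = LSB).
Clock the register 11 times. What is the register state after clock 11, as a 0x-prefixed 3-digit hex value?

0x8DF

reg_0 = 0xB0E
clock 1: out=0, reg = 0xD87
clock 2: out=1, reg = 0xEC3
clock 3: out=1, reg = 0xF61
clock 4: out=1, reg = 0xFB0
clock 5: out=0, reg = 0x7D8
clock 6: out=0, reg = 0xBEC
clock 7: out=0, reg = 0xDF6
clock 8: out=0, reg = 0x6FB
clock 9: out=1, reg = 0x37D
clock 10: out=1, reg = 0x1BE
clock 11: out=0, reg = 0x8DF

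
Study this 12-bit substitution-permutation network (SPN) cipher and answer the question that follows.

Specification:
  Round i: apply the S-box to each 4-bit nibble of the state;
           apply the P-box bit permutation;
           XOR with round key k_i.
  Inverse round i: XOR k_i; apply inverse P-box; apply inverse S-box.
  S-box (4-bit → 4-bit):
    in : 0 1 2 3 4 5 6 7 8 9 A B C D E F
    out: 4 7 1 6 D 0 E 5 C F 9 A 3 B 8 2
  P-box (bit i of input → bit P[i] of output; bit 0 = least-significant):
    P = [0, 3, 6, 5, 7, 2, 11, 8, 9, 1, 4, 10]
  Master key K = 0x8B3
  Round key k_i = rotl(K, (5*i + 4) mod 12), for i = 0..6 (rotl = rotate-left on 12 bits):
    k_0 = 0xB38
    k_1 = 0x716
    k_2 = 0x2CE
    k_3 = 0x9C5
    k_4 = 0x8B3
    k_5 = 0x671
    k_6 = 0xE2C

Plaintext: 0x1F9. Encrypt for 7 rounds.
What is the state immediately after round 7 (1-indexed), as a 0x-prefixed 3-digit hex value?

0xFB3

s_0 = plaintext = 0x1F9
s_1 = Round(s_0, k_0) = 0x947
s_2 = Round(s_1, k_1) = 0x8C5
s_3 = Round(s_2, k_2) = 0x65A
s_4 = Round(s_3, k_3) = 0xDF6
s_5 = Round(s_4, k_4) = 0xEDD
s_6 = Round(s_5, k_5) = 0x3DC
s_7 = Round(s_6, k_6) = 0xFB3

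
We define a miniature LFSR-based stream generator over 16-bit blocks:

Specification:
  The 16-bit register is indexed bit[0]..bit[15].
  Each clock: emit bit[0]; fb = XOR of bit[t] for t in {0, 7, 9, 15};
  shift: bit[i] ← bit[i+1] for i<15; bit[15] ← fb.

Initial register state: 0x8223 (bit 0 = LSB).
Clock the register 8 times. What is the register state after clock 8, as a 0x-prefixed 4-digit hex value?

reg_0 = 0x8223
clock 1: out=1, reg = 0xC111
clock 2: out=1, reg = 0x6088
clock 3: out=0, reg = 0xB044
clock 4: out=0, reg = 0xD822
clock 5: out=0, reg = 0xEC11
clock 6: out=1, reg = 0x7608
clock 7: out=0, reg = 0xBB04
clock 8: out=0, reg = 0x5D82

0x5D82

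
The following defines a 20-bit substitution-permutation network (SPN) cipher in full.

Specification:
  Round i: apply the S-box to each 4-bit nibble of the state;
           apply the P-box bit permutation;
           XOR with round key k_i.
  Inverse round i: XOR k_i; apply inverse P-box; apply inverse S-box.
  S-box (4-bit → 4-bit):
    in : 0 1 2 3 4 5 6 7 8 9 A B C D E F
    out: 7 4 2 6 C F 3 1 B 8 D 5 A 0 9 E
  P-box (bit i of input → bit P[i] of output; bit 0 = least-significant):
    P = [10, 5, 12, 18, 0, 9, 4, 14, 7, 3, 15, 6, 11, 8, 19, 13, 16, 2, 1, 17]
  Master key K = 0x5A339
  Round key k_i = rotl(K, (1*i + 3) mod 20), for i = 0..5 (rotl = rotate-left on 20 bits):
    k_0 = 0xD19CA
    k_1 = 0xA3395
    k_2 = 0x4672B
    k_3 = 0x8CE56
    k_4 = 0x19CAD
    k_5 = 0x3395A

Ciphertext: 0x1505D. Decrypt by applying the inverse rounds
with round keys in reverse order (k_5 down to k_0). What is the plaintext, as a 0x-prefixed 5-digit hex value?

s_0 = ciphertext = 0x1505D
s_1 = InvRound(s_0, k_5) = 0xF8DED
s_2 = InvRound(s_1, k_4) = 0x939D4
s_3 = InvRound(s_2, k_3) = 0xBCBCB
s_4 = InvRound(s_3, k_2) = 0xEAAD8
s_5 = InvRound(s_4, k_1) = 0x26F74
s_6 = InvRound(s_5, k_0) = 0x546F5

0x546F5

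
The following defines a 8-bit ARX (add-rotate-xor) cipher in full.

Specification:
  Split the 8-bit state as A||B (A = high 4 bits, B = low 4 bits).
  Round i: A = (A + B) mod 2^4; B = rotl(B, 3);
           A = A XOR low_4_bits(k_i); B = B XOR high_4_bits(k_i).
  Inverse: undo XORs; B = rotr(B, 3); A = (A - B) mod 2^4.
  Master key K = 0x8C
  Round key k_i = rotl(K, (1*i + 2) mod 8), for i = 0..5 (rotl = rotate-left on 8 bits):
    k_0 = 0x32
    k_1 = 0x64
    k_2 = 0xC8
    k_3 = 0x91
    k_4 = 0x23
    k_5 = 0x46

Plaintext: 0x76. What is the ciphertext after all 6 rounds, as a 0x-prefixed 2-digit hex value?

0xBC

s_0 = plaintext = 0x76
s_1 = Round(s_0, k_0) = 0xF0
s_2 = Round(s_1, k_1) = 0xB6
s_3 = Round(s_2, k_2) = 0x9F
s_4 = Round(s_3, k_3) = 0x96
s_5 = Round(s_4, k_4) = 0xC1
s_6 = Round(s_5, k_5) = 0xBC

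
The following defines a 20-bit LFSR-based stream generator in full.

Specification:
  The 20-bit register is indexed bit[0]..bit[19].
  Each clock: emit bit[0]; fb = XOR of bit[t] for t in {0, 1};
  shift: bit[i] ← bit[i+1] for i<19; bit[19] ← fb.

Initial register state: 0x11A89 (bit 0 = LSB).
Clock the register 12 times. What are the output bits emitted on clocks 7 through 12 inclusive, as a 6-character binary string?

reg_0 = 0x11A89
clock 1: out=1, reg = 0x88D44
clock 2: out=0, reg = 0x446A2
clock 3: out=0, reg = 0xA2351
clock 4: out=1, reg = 0xD11A8
clock 5: out=0, reg = 0x688D4
clock 6: out=0, reg = 0x3446A
clock 7: out=0, reg = 0x9A235
clock 8: out=1, reg = 0xCD11A
clock 9: out=0, reg = 0xE688D
clock 10: out=1, reg = 0xF3446
clock 11: out=0, reg = 0xF9A23
clock 12: out=1, reg = 0x7CD11

010101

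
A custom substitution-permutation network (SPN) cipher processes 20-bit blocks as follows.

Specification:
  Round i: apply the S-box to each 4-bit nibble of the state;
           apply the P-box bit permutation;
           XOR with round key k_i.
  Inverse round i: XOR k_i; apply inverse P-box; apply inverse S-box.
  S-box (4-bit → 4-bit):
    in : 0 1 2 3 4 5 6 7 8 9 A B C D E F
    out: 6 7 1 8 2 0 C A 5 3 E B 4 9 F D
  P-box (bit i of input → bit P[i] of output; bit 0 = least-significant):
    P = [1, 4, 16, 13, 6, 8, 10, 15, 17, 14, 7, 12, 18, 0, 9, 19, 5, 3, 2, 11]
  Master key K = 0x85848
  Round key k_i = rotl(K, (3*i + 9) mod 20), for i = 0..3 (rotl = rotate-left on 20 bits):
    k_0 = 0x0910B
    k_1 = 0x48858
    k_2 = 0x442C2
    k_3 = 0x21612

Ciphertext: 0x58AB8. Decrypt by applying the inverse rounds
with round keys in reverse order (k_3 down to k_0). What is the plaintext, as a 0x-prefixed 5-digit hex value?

s_0 = ciphertext = 0x58AB8
s_1 = InvRound(s_0, k_3) = 0xB2F68
s_2 = InvRound(s_1, k_2) = 0xBD10F
s_3 = InvRound(s_2, k_1) = 0x6BB91
s_4 = InvRound(s_3, k_0) = 0x7885B

0x7885B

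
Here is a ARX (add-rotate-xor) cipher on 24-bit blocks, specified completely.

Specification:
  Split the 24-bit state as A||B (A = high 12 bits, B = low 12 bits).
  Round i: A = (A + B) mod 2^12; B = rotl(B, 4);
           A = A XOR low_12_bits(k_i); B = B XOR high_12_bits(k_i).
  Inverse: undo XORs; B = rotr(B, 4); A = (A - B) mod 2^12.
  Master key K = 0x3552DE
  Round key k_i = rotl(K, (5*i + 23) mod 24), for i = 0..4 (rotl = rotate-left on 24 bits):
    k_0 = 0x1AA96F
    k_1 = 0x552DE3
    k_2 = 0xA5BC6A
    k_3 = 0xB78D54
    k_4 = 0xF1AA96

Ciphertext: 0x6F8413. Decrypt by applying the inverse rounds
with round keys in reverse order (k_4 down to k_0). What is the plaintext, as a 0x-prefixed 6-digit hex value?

s_0 = ciphertext = 0x6F8413
s_1 = InvRound(s_0, k_4) = 0x2BE9B0
s_2 = InvRound(s_1, k_3) = 0x7BE82C
s_3 = InvRound(s_2, k_2) = 0x4AD727
s_4 = InvRound(s_3, k_1) = 0x427527
s_5 = InvRound(s_4, k_0) = 0x000D48

0x000D48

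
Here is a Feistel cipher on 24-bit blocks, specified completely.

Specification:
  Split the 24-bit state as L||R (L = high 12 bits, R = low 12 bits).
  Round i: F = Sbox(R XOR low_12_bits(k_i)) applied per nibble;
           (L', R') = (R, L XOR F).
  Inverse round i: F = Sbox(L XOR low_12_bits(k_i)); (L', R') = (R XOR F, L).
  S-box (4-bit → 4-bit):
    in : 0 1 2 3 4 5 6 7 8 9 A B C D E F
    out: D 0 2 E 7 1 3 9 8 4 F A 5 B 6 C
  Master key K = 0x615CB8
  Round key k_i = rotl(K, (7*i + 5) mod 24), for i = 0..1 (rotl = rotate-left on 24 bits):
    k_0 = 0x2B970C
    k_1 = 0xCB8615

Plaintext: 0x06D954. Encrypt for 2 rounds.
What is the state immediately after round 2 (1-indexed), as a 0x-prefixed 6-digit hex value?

0x675469

s_0 = plaintext = 0x06D954
s_1 = Round(s_0, k_0) = 0x954675
s_2 = Round(s_1, k_1) = 0x675469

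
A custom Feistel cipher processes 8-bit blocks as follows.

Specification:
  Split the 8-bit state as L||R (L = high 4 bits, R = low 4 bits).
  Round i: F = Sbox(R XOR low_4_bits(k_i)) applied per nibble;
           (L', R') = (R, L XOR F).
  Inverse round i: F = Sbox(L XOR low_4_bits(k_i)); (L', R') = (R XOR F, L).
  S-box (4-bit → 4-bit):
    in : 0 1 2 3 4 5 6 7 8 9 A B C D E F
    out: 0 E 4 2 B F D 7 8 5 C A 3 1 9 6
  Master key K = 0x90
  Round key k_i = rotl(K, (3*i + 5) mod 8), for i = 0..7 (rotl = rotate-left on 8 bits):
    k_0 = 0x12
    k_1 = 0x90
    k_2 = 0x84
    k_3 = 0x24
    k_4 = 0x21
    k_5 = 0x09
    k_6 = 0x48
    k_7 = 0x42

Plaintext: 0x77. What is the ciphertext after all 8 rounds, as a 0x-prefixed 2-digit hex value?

0x6C

s_0 = plaintext = 0x77
s_1 = Round(s_0, k_0) = 0x78
s_2 = Round(s_1, k_1) = 0x8F
s_3 = Round(s_2, k_2) = 0xF2
s_4 = Round(s_3, k_3) = 0x22
s_5 = Round(s_4, k_4) = 0x20
s_6 = Round(s_5, k_5) = 0x07
s_7 = Round(s_6, k_6) = 0x76
s_8 = Round(s_7, k_7) = 0x6C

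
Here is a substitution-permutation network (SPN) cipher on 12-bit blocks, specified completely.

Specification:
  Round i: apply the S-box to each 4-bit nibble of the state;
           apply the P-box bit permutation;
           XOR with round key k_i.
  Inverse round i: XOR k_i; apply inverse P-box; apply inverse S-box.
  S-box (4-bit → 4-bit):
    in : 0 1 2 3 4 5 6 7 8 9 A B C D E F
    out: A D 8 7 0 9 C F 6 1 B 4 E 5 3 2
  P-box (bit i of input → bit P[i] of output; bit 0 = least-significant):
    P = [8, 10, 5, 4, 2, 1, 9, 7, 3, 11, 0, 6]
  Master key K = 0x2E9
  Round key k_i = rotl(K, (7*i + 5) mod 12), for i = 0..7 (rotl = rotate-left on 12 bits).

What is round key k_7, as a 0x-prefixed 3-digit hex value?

0xA4B

K = 0x2E9
k_0 = rotl(K, (7*0+5) mod 12) = rotl(K, 5) = 0xD25
k_1 = rotl(K, (7*1+5) mod 12) = rotl(K, 0) = 0x2E9
k_2 = rotl(K, (7*2+5) mod 12) = rotl(K, 7) = 0x497
k_3 = rotl(K, (7*3+5) mod 12) = rotl(K, 2) = 0xBA4
k_4 = rotl(K, (7*4+5) mod 12) = rotl(K, 9) = 0x25D
k_5 = rotl(K, (7*5+5) mod 12) = rotl(K, 4) = 0xE92
k_6 = rotl(K, (7*6+5) mod 12) = rotl(K, 11) = 0x974
k_7 = rotl(K, (7*7+5) mod 12) = rotl(K, 6) = 0xA4B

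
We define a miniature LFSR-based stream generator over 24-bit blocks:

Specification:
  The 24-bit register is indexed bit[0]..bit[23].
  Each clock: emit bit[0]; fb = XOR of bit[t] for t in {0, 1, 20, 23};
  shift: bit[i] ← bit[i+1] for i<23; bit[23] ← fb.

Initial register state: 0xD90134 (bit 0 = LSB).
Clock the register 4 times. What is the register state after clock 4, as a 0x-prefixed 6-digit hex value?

reg_0 = 0xD90134
clock 1: out=0, reg = 0x6C809A
clock 2: out=0, reg = 0xB6404D
clock 3: out=1, reg = 0xDB2026
clock 4: out=0, reg = 0xED9013

0xED9013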